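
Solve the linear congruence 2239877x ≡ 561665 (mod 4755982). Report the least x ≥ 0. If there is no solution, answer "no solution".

89889

First find gcd(2239877, 4755982):
4755982 = 2×2239877 + 276228
2239877 = 8×276228 + 30053
276228 = 9×30053 + 5751
30053 = 5×5751 + 1298
5751 = 4×1298 + 559
1298 = 2×559 + 180
559 = 3×180 + 19
180 = 9×19 + 9
19 = 2×9 + 1
9 = 9×1 + 0
gcd = 1, so a unique solution mod 4755982 exists.
Back-substitute for the Bézout coefficients:
1 = 19 − 2·9
1 = −2·180 + 19·19
1 = 19·559 − 59·180
1 = −59·1298 + 137·559
1 = 137·5751 − 607·1298
1 = −607·30053 + 3172·5751
1 = 3172·276228 − 29155·30053
1 = −29155·2239877 + 236412·276228
1 = 236412·4755982 − 501979·2239877
So 2239877·(-501979) ≡ 1 (mod 4755982), giving 2239877⁻¹ ≡ 4254003.
x ≡ 2239877⁻¹·561665 ≡ 4254003·561665 ≡ 89889 (mod 4755982).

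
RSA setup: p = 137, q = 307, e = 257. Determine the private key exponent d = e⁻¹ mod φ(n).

16193

φ(n) = (p−1)(q−1) = 136·306 = 41616.
Need d with 257·d ≡ 1 (mod 41616). Apply the extended Euclidean algorithm:
41616 = 161*257 + 239
257 = 1*239 + 18
239 = 13*18 + 5
18 = 3*5 + 3
5 = 1*3 + 2
3 = 1*2 + 1
2 = 2*1 + 0
Back-substitute:
1 = 3 − 2
1 = −5 + 2·3
1 = 2·18 − 7·5
1 = −7·239 + 93·18
1 = 93·257 − 100·239
1 = −100·41616 + 16193·257
So 257·16193 ≡ 1 (mod 41616), hence d = 16193.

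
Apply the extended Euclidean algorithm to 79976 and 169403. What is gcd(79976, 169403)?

13

Repeated division:
169403 = 2×79976 + 9451
79976 = 8×9451 + 4368
9451 = 2×4368 + 715
4368 = 6×715 + 78
715 = 9×78 + 13
78 = 6×13 + 0
gcd(79976, 169403) = 13.
Working backward:
13 = 715 − 9·78
13 = −9·4368 + 55·715
13 = 55·9451 − 119·4368
13 = −119·79976 + 1007·9451
13 = 1007·169403 − 2133·79976
So 13 = (1007)·169403 + (-2133)·79976.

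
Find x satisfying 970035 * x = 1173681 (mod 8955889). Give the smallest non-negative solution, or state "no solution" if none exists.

First find gcd(970035, 8955889):
8955889 = 9×970035 + 225574
970035 = 4×225574 + 67739
225574 = 3×67739 + 22357
67739 = 3×22357 + 668
22357 = 33×668 + 313
668 = 2×313 + 42
313 = 7×42 + 19
42 = 2×19 + 4
19 = 4×4 + 3
4 = 1×3 + 1
3 = 3×1 + 0
gcd = 1, so a unique solution mod 8955889 exists.
Back-substitute for the Bézout coefficients:
1 = 4 − 3
1 = −19 + 5·4
1 = 5·42 − 11·19
1 = −11·313 + 82·42
1 = 82·668 − 175·313
1 = −175·22357 + 5857·668
1 = 5857·67739 − 17746·22357
1 = −17746·225574 + 59095·67739
1 = 59095·970035 − 254126·225574
1 = −254126·8955889 + 2346229·970035
So 970035·(2346229) ≡ 1 (mod 8955889), giving 970035⁻¹ ≡ 2346229.
x ≡ 970035⁻¹·1173681 ≡ 2346229·1173681 ≡ 3472785 (mod 8955889).

3472785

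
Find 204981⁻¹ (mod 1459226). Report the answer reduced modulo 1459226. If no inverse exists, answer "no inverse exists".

Run Euclid on (1459226, 204981):
1459226 = 7·204981 + 24359
204981 = 8·24359 + 10109
24359 = 2·10109 + 4141
10109 = 2·4141 + 1827
4141 = 2·1827 + 487
1827 = 3·487 + 366
487 = 1·366 + 121
366 = 3·121 + 3
121 = 40·3 + 1
3 = 3·1 + 0
The gcd is 1. Working backward:
1 = 121 − 40·3
1 = −40·366 + 121·121
1 = 121·487 − 161·366
1 = −161·1827 + 604·487
1 = 604·4141 − 1369·1827
1 = −1369·10109 + 3342·4141
1 = 3342·24359 − 8053·10109
1 = −8053·204981 + 67766·24359
1 = 67766·1459226 − 482415·204981
Hence 204981⁻¹ ≡ -482415 ≡ 976811 (mod 1459226).

976811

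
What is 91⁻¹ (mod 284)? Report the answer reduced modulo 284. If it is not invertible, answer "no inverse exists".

gcd(284, 91) by repeated division:
284 = 3·91 + 11
91 = 8·11 + 3
11 = 3·3 + 2
3 = 1·2 + 1
2 = 2·1 + 0
gcd = 1, so the inverse exists. Back-substitute:
1 = 3 − 2
1 = −11 + 4·3
1 = 4·91 − 33·11
1 = −33·284 + 103·91
So 91·103 ≡ 1 (mod 284).

103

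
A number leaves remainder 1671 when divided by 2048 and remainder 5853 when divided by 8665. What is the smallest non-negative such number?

Write x = 1671 + 2048·k. Then 2048·k ≡ 5853 − 1671 ≡ 4182 (mod 8665).
Need 2048⁻¹ mod 8665. Extended Euclid on (8665, 2048):
8665 = 4*2048 + 473
2048 = 4*473 + 156
473 = 3*156 + 5
156 = 31*5 + 1
5 = 5*1 + 0
Back-substitute:
1 = 156 − 31·5
1 = −31·473 + 94·156
1 = 94·2048 − 407·473
1 = −407·8665 + 1722·2048
2048⁻¹ ≡ 1722 (mod 8665), so k ≡ 1722·4182 ≡ 789 (mod 8665).
x = 1671 + 2048·789 = 1617543.

1617543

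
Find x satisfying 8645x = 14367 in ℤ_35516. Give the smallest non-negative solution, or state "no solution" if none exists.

gcd(8645, 35516):
35516 = 4·8645 + 936
8645 = 9·936 + 221
936 = 4·221 + 52
221 = 4·52 + 13
52 = 4·13 + 0
gcd = 13, but 13 ∤ 14367, so the congruence has no solution.

no solution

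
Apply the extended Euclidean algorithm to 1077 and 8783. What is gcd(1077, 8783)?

1

Repeated division:
8783 = 8×1077 + 167
1077 = 6×167 + 75
167 = 2×75 + 17
75 = 4×17 + 7
17 = 2×7 + 3
7 = 2×3 + 1
3 = 3×1 + 0
gcd(1077, 8783) = 1.
Back-substituting:
1 = 7 − 2·3
1 = −2·17 + 5·7
1 = 5·75 − 22·17
1 = −22·167 + 49·75
1 = 49·1077 − 316·167
1 = −316·8783 + 2577·1077
So 1 = (-316)·8783 + (2577)·1077.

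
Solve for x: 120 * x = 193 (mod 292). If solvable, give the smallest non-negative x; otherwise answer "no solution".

no solution

gcd(120, 292):
292 = 2·120 + 52
120 = 2·52 + 16
52 = 3·16 + 4
16 = 4·4 + 0
gcd = 4, but 4 ∤ 193, so the congruence has no solution.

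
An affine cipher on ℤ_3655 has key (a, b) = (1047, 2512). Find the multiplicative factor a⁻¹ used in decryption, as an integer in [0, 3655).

3463

Run Euclid on (3655, 1047):
3655 = 3·1047 + 514
1047 = 2·514 + 19
514 = 27·19 + 1
19 = 19·1 + 0
Since gcd(1047, 3655) = 1, back-substitute to write 1 as a combination:
1 = 514 − 27·19
1 = −27·1047 + 55·514
1 = 55·3655 − 192·1047
Thus 1047·(-192) ≡ 1 (mod 3655); reducing, -192 mod 3655 = 3463.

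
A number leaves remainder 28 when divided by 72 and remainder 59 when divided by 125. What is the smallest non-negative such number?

1684

Write x = 28 + 72·k. Then 72·k ≡ 59 − 28 ≡ 31 (mod 125).
Need 72⁻¹ mod 125. Extended Euclid on (125, 72):
125 = 1·72 + 53
72 = 1·53 + 19
53 = 2·19 + 15
19 = 1·15 + 4
15 = 3·4 + 3
4 = 1·3 + 1
3 = 3·1 + 0
Back-substitute:
1 = 4 − 3
1 = −15 + 4·4
1 = 4·19 − 5·15
1 = −5·53 + 14·19
1 = 14·72 − 19·53
1 = −19·125 + 33·72
72⁻¹ ≡ 33 (mod 125), so k ≡ 33·31 ≡ 23 (mod 125).
x = 28 + 72·23 = 1684.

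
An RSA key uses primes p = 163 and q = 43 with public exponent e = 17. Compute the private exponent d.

φ(n) = (p−1)(q−1) = 162·42 = 6804.
Need d with 17·d ≡ 1 (mod 6804). Apply the extended Euclidean algorithm:
6804 = 400·17 + 4
17 = 4·4 + 1
4 = 4·1 + 0
Back-substitute:
1 = 17 − 4·4
1 = −4·6804 + 1601·17
So 17·1601 ≡ 1 (mod 6804), hence d = 1601.

1601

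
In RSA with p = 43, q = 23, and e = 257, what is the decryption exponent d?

773

φ(n) = (p−1)(q−1) = 42·22 = 924.
Need d with 257·d ≡ 1 (mod 924). Apply the extended Euclidean algorithm:
924 = 3*257 + 153
257 = 1*153 + 104
153 = 1*104 + 49
104 = 2*49 + 6
49 = 8*6 + 1
6 = 6*1 + 0
Back-substitute:
1 = 49 − 8·6
1 = −8·104 + 17·49
1 = 17·153 − 25·104
1 = −25·257 + 42·153
1 = 42·924 − 151·257
So 257·(-151) ≡ 1 (mod 924), hence d ≡ -151 ≡ 773 (mod 924).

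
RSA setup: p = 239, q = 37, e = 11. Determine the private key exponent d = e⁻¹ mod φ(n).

φ(n) = (p−1)(q−1) = 238·36 = 8568.
Need d with 11·d ≡ 1 (mod 8568). Apply the extended Euclidean algorithm:
8568 = 778·11 + 10
11 = 1·10 + 1
10 = 10·1 + 0
Back-substitute:
1 = 11 − 10
1 = −8568 + 779·11
So 11·779 ≡ 1 (mod 8568), hence d = 779.

779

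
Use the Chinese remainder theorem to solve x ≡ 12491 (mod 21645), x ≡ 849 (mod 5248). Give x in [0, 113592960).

Write x = 12491 + 21645·k. Then 21645·k ≡ 849 − 12491 ≡ 4102 (mod 5248).
Need 21645⁻¹ mod 5248. Extended Euclid on (5248, 653):
5248 = 8*653 + 24
653 = 27*24 + 5
24 = 4*5 + 4
5 = 1*4 + 1
4 = 4*1 + 0
Back-substitute:
1 = 5 − 4
1 = −24 + 5·5
1 = 5·653 − 136·24
1 = −136·5248 + 1093·653
21645⁻¹ ≡ 1093 (mod 5248), so k ≡ 1093·4102 ≡ 1694 (mod 5248).
x = 12491 + 21645·1694 = 36679121.

36679121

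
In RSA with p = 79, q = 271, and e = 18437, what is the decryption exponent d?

φ(n) = (p−1)(q−1) = 78·270 = 21060.
Need d with 18437·d ≡ 1 (mod 21060). Apply the extended Euclidean algorithm:
21060 = 1*18437 + 2623
18437 = 7*2623 + 76
2623 = 34*76 + 39
76 = 1*39 + 37
39 = 1*37 + 2
37 = 18*2 + 1
2 = 2*1 + 0
Back-substitute:
1 = 37 − 18·2
1 = −18·39 + 19·37
1 = 19·76 − 37·39
1 = −37·2623 + 1277·76
1 = 1277·18437 − 8976·2623
1 = −8976·21060 + 10253·18437
So 18437·10253 ≡ 1 (mod 21060), hence d = 10253.

10253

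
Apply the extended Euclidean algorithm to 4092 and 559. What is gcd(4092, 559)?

1

Repeated division:
4092 = 7×559 + 179
559 = 3×179 + 22
179 = 8×22 + 3
22 = 7×3 + 1
3 = 3×1 + 0
gcd(4092, 559) = 1.
Back-substituting:
1 = 22 − 7·3
1 = −7·179 + 57·22
1 = 57·559 − 178·179
1 = −178·4092 + 1303·559
So 1 = (-178)·4092 + (1303)·559.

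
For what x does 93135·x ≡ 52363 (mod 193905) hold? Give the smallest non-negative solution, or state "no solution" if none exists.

no solution

gcd(93135, 193905):
193905 = 2·93135 + 7635
93135 = 12·7635 + 1515
7635 = 5·1515 + 60
1515 = 25·60 + 15
60 = 4·15 + 0
gcd = 15, but 15 ∤ 52363, so the congruence has no solution.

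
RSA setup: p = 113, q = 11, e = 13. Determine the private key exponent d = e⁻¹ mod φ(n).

φ(n) = (p−1)(q−1) = 112·10 = 1120.
Need d with 13·d ≡ 1 (mod 1120). Apply the extended Euclidean algorithm:
1120 = 86*13 + 2
13 = 6*2 + 1
2 = 2*1 + 0
Back-substitute:
1 = 13 − 6·2
1 = −6·1120 + 517·13
So 13·517 ≡ 1 (mod 1120), hence d = 517.

517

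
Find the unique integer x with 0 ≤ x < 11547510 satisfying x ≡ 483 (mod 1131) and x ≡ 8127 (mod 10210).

7175547

Write x = 483 + 1131·k. Then 1131·k ≡ 8127 − 483 ≡ 7644 (mod 10210).
Need 1131⁻¹ mod 10210. Extended Euclid on (10210, 1131):
10210 = 9·1131 + 31
1131 = 36·31 + 15
31 = 2·15 + 1
15 = 15·1 + 0
Back-substitute:
1 = 31 − 2·15
1 = −2·1131 + 73·31
1 = 73·10210 − 659·1131
1131⁻¹ ≡ 9551 (mod 10210), so k ≡ 9551·7644 ≡ 6344 (mod 10210).
x = 483 + 1131·6344 = 7175547.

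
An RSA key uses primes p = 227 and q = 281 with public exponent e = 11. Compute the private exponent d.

φ(n) = (p−1)(q−1) = 226·280 = 63280.
Need d with 11·d ≡ 1 (mod 63280). Apply the extended Euclidean algorithm:
63280 = 5752·11 + 8
11 = 1·8 + 3
8 = 2·3 + 2
3 = 1·2 + 1
2 = 2·1 + 0
Back-substitute:
1 = 3 − 2
1 = −8 + 3·3
1 = 3·11 − 4·8
1 = −4·63280 + 23011·11
So 11·23011 ≡ 1 (mod 63280), hence d = 23011.

23011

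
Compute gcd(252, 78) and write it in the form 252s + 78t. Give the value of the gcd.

6

Repeated division:
252 = 3×78 + 18
78 = 4×18 + 6
18 = 3×6 + 0
gcd(252, 78) = 6.
Working backward:
6 = 78 − 4·18
6 = −4·252 + 13·78
So 6 = (-4)·252 + (13)·78.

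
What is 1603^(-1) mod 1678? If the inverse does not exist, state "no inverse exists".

1499

gcd(1678, 1603) by repeated division:
1678 = 1*1603 + 75
1603 = 21*75 + 28
75 = 2*28 + 19
28 = 1*19 + 9
19 = 2*9 + 1
9 = 9*1 + 0
The gcd is 1. Working backward:
1 = 19 − 2·9
1 = −2·28 + 3·19
1 = 3·75 − 8·28
1 = −8·1603 + 171·75
1 = 171·1678 − 179·1603
So 1603·(-179) ≡ 1 (mod 1678), and -179 ≡ 1499 (mod 1678).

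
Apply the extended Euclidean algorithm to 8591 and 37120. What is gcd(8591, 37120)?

1

Apply Euclid's algorithm to 37120 and 8591:
37120 = 4*8591 + 2756
8591 = 3*2756 + 323
2756 = 8*323 + 172
323 = 1*172 + 151
172 = 1*151 + 21
151 = 7*21 + 4
21 = 5*4 + 1
4 = 4*1 + 0
gcd(8591, 37120) = 1.
Back-substituting:
1 = 21 − 5·4
1 = −5·151 + 36·21
1 = 36·172 − 41·151
1 = −41·323 + 77·172
1 = 77·2756 − 657·323
1 = −657·8591 + 2048·2756
1 = 2048·37120 − 8849·8591
So 1 = (2048)·37120 + (-8849)·8591.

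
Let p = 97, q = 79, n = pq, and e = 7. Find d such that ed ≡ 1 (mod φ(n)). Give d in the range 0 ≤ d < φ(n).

4279

φ(n) = (p−1)(q−1) = 96·78 = 7488.
Need d with 7·d ≡ 1 (mod 7488). Apply the extended Euclidean algorithm:
7488 = 1069*7 + 5
7 = 1*5 + 2
5 = 2*2 + 1
2 = 2*1 + 0
Back-substitute:
1 = 5 − 2·2
1 = −2·7 + 3·5
1 = 3·7488 − 3209·7
So 7·(-3209) ≡ 1 (mod 7488), hence d ≡ -3209 ≡ 4279 (mod 7488).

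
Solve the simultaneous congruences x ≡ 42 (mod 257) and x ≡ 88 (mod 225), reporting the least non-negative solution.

32938

Write x = 42 + 257·k. Then 257·k ≡ 88 − 42 ≡ 46 (mod 225).
Need 257⁻¹ mod 225. Extended Euclid on (225, 32):
225 = 7·32 + 1
32 = 32·1 + 0
Back-substitute:
1 = 225 − 7·32
257⁻¹ ≡ 218 (mod 225), so k ≡ 218·46 ≡ 128 (mod 225).
x = 42 + 257·128 = 32938.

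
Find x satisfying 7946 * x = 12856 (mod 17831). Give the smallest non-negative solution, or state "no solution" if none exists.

3049

First find gcd(7946, 17831):
17831 = 2·7946 + 1939
7946 = 4·1939 + 190
1939 = 10·190 + 39
190 = 4·39 + 34
39 = 1·34 + 5
34 = 6·5 + 4
5 = 1·4 + 1
4 = 4·1 + 0
gcd = 1, so a unique solution mod 17831 exists.
Back-substitute for the Bézout coefficients:
1 = 5 − 4
1 = −34 + 7·5
1 = 7·39 − 8·34
1 = −8·190 + 39·39
1 = 39·1939 − 398·190
1 = −398·7946 + 1631·1939
1 = 1631·17831 − 3660·7946
So 7946·(-3660) ≡ 1 (mod 17831), giving 7946⁻¹ ≡ 14171.
x ≡ 7946⁻¹·12856 ≡ 14171·12856 ≡ 3049 (mod 17831).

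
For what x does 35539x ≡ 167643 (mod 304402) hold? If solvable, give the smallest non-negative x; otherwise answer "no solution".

First find gcd(35539, 304402):
304402 = 8×35539 + 20090
35539 = 1×20090 + 15449
20090 = 1×15449 + 4641
15449 = 3×4641 + 1526
4641 = 3×1526 + 63
1526 = 24×63 + 14
63 = 4×14 + 7
14 = 2×7 + 0
gcd = 7 and 7 | 167643, so solutions exist. Divide through by 7: 5077x ≡ 23949 (mod 43486).
Now find 5077⁻¹ mod 43486:
43486 = 8*5077 + 2870
5077 = 1*2870 + 2207
2870 = 1*2207 + 663
2207 = 3*663 + 218
663 = 3*218 + 9
218 = 24*9 + 2
9 = 4*2 + 1
2 = 2*1 + 0
Back-substitute:
1 = 9 − 4·2
1 = −4·218 + 97·9
1 = 97·663 − 295·218
1 = −295·2207 + 982·663
1 = 982·2870 − 1277·2207
1 = −1277·5077 + 2259·2870
1 = 2259·43486 − 19349·5077
So 5077·(-19349) ≡ 1 (mod 43486), i.e. 5077⁻¹ ≡ 24137.
Then x ≡ 24137·23949 ≡ 41101 (mod 43486); the smallest non-negative solution is x = 41101.

41101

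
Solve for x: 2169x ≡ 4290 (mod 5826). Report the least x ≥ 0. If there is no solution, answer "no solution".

First find gcd(2169, 5826):
5826 = 2*2169 + 1488
2169 = 1*1488 + 681
1488 = 2*681 + 126
681 = 5*126 + 51
126 = 2*51 + 24
51 = 2*24 + 3
24 = 8*3 + 0
gcd = 3 and 3 | 4290, so solutions exist. Divide through by 3: 723x ≡ 1430 (mod 1942).
Now find 723⁻¹ mod 1942:
1942 = 2·723 + 496
723 = 1·496 + 227
496 = 2·227 + 42
227 = 5·42 + 17
42 = 2·17 + 8
17 = 2·8 + 1
8 = 8·1 + 0
Back-substitute:
1 = 17 − 2·8
1 = −2·42 + 5·17
1 = 5·227 − 27·42
1 = −27·496 + 59·227
1 = 59·723 − 86·496
1 = −86·1942 + 231·723
So 723⁻¹ ≡ 231 (mod 1942).
Then x ≡ 231·1430 ≡ 190 (mod 1942); the smallest non-negative solution is x = 190.

190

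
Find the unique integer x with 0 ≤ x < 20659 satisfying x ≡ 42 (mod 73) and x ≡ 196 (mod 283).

2743

Write x = 42 + 73·k. Then 73·k ≡ 196 − 42 ≡ 154 (mod 283).
Need 73⁻¹ mod 283. Extended Euclid on (283, 73):
283 = 3·73 + 64
73 = 1·64 + 9
64 = 7·9 + 1
9 = 9·1 + 0
Back-substitute:
1 = 64 − 7·9
1 = −7·73 + 8·64
1 = 8·283 − 31·73
73⁻¹ ≡ 252 (mod 283), so k ≡ 252·154 ≡ 37 (mod 283).
x = 42 + 73·37 = 2743.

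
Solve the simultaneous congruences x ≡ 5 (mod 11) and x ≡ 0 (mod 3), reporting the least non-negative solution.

Write x = 5 + 11·k. Then 11·k ≡ 0 − 5 ≡ 1 (mod 3).
Need 11⁻¹ mod 3. Extended Euclid on (3, 2):
3 = 1*2 + 1
2 = 2*1 + 0
Back-substitute:
1 = 3 − 2
11⁻¹ ≡ 2 (mod 3), so k ≡ 2·1 ≡ 2 (mod 3).
x = 5 + 11·2 = 27.

27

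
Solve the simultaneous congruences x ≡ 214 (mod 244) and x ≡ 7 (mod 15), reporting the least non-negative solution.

3142

Write x = 214 + 244·k. Then 244·k ≡ 7 − 214 ≡ 3 (mod 15).
Need 244⁻¹ mod 15. Extended Euclid on (15, 4):
15 = 3·4 + 3
4 = 1·3 + 1
3 = 3·1 + 0
Back-substitute:
1 = 4 − 3
1 = −15 + 4·4
244⁻¹ ≡ 4 (mod 15), so k ≡ 4·3 ≡ 12 (mod 15).
x = 214 + 244·12 = 3142.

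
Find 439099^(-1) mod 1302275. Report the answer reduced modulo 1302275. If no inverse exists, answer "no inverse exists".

909824

Run Euclid on (1302275, 439099):
1302275 = 2·439099 + 424077
439099 = 1·424077 + 15022
424077 = 28·15022 + 3461
15022 = 4·3461 + 1178
3461 = 2·1178 + 1105
1178 = 1·1105 + 73
1105 = 15·73 + 10
73 = 7·10 + 3
10 = 3·3 + 1
3 = 3·1 + 0
The gcd is 1. Working backward:
1 = 10 − 3·3
1 = −3·73 + 22·10
1 = 22·1105 − 333·73
1 = −333·1178 + 355·1105
1 = 355·3461 − 1043·1178
1 = −1043·15022 + 4527·3461
1 = 4527·424077 − 127799·15022
1 = −127799·439099 + 132326·424077
1 = 132326·1302275 − 392451·439099
So 439099·(-392451) ≡ 1 (mod 1302275), and -392451 ≡ 909824 (mod 1302275).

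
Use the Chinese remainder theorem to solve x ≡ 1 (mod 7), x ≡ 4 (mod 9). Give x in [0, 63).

Write x = 1 + 7·k. Then 7·k ≡ 4 − 1 ≡ 3 (mod 9).
Need 7⁻¹ mod 9. Extended Euclid on (9, 7):
9 = 1*7 + 2
7 = 3*2 + 1
2 = 2*1 + 0
Back-substitute:
1 = 7 − 3·2
1 = −3·9 + 4·7
7⁻¹ ≡ 4 (mod 9), so k ≡ 4·3 ≡ 3 (mod 9).
x = 1 + 7·3 = 22.

22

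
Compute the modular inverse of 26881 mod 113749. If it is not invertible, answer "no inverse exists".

48807

Run Euclid on (113749, 26881):
113749 = 4·26881 + 6225
26881 = 4·6225 + 1981
6225 = 3·1981 + 282
1981 = 7·282 + 7
282 = 40·7 + 2
7 = 3·2 + 1
2 = 2·1 + 0
Since gcd(26881, 113749) = 1, back-substitute to write 1 as a combination:
1 = 7 − 3·2
1 = −3·282 + 121·7
1 = 121·1981 − 850·282
1 = −850·6225 + 2671·1981
1 = 2671·26881 − 11534·6225
1 = −11534·113749 + 48807·26881
So 26881·48807 ≡ 1 (mod 113749).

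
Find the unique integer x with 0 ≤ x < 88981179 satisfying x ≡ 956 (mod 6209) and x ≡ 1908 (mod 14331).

48555336

Write x = 956 + 6209·k. Then 6209·k ≡ 1908 − 956 ≡ 952 (mod 14331).
Need 6209⁻¹ mod 14331. Extended Euclid on (14331, 6209):
14331 = 2·6209 + 1913
6209 = 3·1913 + 470
1913 = 4·470 + 33
470 = 14·33 + 8
33 = 4·8 + 1
8 = 8·1 + 0
Back-substitute:
1 = 33 − 4·8
1 = −4·470 + 57·33
1 = 57·1913 − 232·470
1 = −232·6209 + 753·1913
1 = 753·14331 − 1738·6209
6209⁻¹ ≡ 12593 (mod 14331), so k ≡ 12593·952 ≡ 7820 (mod 14331).
x = 956 + 6209·7820 = 48555336.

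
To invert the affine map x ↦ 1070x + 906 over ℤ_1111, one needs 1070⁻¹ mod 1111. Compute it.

840

Run Euclid on (1111, 1070):
1111 = 1*1070 + 41
1070 = 26*41 + 4
41 = 10*4 + 1
4 = 4*1 + 0
The gcd is 1. Working backward:
1 = 41 − 10·4
1 = −10·1070 + 261·41
1 = 261·1111 − 271·1070
Hence 1070⁻¹ ≡ -271 ≡ 840 (mod 1111).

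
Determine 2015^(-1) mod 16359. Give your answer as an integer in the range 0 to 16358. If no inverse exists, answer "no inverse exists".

12389

gcd(16359, 2015) by repeated division:
16359 = 8*2015 + 239
2015 = 8*239 + 103
239 = 2*103 + 33
103 = 3*33 + 4
33 = 8*4 + 1
4 = 4*1 + 0
gcd = 1, so the inverse exists. Back-substitute:
1 = 33 − 8·4
1 = −8·103 + 25·33
1 = 25·239 − 58·103
1 = −58·2015 + 489·239
1 = 489·16359 − 3970·2015
Hence 2015⁻¹ ≡ -3970 ≡ 12389 (mod 16359).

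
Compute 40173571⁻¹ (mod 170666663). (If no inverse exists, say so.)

52728792

Apply the Euclidean algorithm to 170666663 and 40173571:
170666663 = 4*40173571 + 9972379
40173571 = 4*9972379 + 284055
9972379 = 35*284055 + 30454
284055 = 9*30454 + 9969
30454 = 3*9969 + 547
9969 = 18*547 + 123
547 = 4*123 + 55
123 = 2*55 + 13
55 = 4*13 + 3
13 = 4*3 + 1
3 = 3*1 + 0
Since gcd(40173571, 170666663) = 1, back-substitute to write 1 as a combination:
1 = 13 − 4·3
1 = −4·55 + 17·13
1 = 17·123 − 38·55
1 = −38·547 + 169·123
1 = 169·9969 − 3080·547
1 = −3080·30454 + 9409·9969
1 = 9409·284055 − 87761·30454
1 = −87761·9972379 + 3081044·284055
1 = 3081044·40173571 − 12411937·9972379
1 = −12411937·170666663 + 52728792·40173571
So 40173571·52728792 ≡ 1 (mod 170666663).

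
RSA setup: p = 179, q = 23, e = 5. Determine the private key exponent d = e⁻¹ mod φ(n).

φ(n) = (p−1)(q−1) = 178·22 = 3916.
Need d with 5·d ≡ 1 (mod 3916). Apply the extended Euclidean algorithm:
3916 = 783*5 + 1
5 = 5*1 + 0
Back-substitute:
1 = 3916 − 783·5
So 5·(-783) ≡ 1 (mod 3916), hence d ≡ -783 ≡ 3133 (mod 3916).

3133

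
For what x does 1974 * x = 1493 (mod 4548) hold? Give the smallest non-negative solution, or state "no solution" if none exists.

no solution

gcd(1974, 4548):
4548 = 2*1974 + 600
1974 = 3*600 + 174
600 = 3*174 + 78
174 = 2*78 + 18
78 = 4*18 + 6
18 = 3*6 + 0
gcd = 6, but 6 ∤ 1493, so the congruence has no solution.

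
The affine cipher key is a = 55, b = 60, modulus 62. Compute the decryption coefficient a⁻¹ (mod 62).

53

Extended Euclidean algorithm:
62 = 1×55 + 7
55 = 7×7 + 6
7 = 1×6 + 1
6 = 6×1 + 0
gcd = 1, so the inverse exists. Back-substitute:
1 = 7 − 6
1 = −55 + 8·7
1 = 8·62 − 9·55
So 55·(-9) ≡ 1 (mod 62), and -9 ≡ 53 (mod 62).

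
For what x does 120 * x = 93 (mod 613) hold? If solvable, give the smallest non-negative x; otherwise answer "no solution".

200

First find gcd(120, 613):
613 = 5*120 + 13
120 = 9*13 + 3
13 = 4*3 + 1
3 = 3*1 + 0
gcd = 1, so a unique solution mod 613 exists.
Back-substitute for the Bézout coefficients:
1 = 13 − 4·3
1 = −4·120 + 37·13
1 = 37·613 − 189·120
So 120·(-189) ≡ 1 (mod 613), giving 120⁻¹ ≡ 424.
x ≡ 120⁻¹·93 ≡ 424·93 ≡ 200 (mod 613).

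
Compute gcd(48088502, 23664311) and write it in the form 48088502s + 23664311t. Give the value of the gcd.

Euclidean algorithm:
48088502 = 2·23664311 + 759880
23664311 = 31·759880 + 108031
759880 = 7·108031 + 3663
108031 = 29·3663 + 1804
3663 = 2·1804 + 55
1804 = 32·55 + 44
55 = 1·44 + 11
44 = 4·11 + 0
gcd(48088502, 23664311) = 11.
Working backward:
11 = 55 − 44
11 = −1804 + 33·55
11 = 33·3663 − 67·1804
11 = −67·108031 + 1976·3663
11 = 1976·759880 − 13899·108031
11 = −13899·23664311 + 432845·759880
11 = 432845·48088502 − 879589·23664311
So 11 = (432845)·48088502 + (-879589)·23664311.

11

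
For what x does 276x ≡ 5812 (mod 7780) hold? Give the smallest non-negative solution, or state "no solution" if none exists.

First find gcd(276, 7780):
7780 = 28×276 + 52
276 = 5×52 + 16
52 = 3×16 + 4
16 = 4×4 + 0
gcd = 4 and 4 | 5812, so solutions exist. Divide through by 4: 69x ≡ 1453 (mod 1945).
Now find 69⁻¹ mod 1945:
1945 = 28*69 + 13
69 = 5*13 + 4
13 = 3*4 + 1
4 = 4*1 + 0
Back-substitute:
1 = 13 − 3·4
1 = −3·69 + 16·13
1 = 16·1945 − 451·69
So 69·(-451) ≡ 1 (mod 1945), i.e. 69⁻¹ ≡ 1494.
Then x ≡ 1494·1453 ≡ 162 (mod 1945); the smallest non-negative solution is x = 162.

162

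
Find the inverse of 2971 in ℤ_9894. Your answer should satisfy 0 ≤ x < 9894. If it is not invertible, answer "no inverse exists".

Run Euclid on (9894, 2971):
9894 = 3·2971 + 981
2971 = 3·981 + 28
981 = 35·28 + 1
28 = 28·1 + 0
Since gcd(2971, 9894) = 1, back-substitute to write 1 as a combination:
1 = 981 − 35·28
1 = −35·2971 + 106·981
1 = 106·9894 − 353·2971
Thus 2971·(-353) ≡ 1 (mod 9894); reducing, -353 mod 9894 = 9541.

9541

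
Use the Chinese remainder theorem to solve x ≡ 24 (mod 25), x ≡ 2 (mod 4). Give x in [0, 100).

Write x = 24 + 25·k. Then 25·k ≡ 2 − 24 ≡ 2 (mod 4).
Need 25⁻¹ mod 4. Extended Euclid on (4, 1):
4 = 4*1 + 0
25⁻¹ ≡ 1 (mod 4), so k ≡ 1·2 ≡ 2 (mod 4).
x = 24 + 25·2 = 74.

74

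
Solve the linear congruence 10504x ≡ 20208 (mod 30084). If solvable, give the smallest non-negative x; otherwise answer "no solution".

5541

First find gcd(10504, 30084):
30084 = 2·10504 + 9076
10504 = 1·9076 + 1428
9076 = 6·1428 + 508
1428 = 2·508 + 412
508 = 1·412 + 96
412 = 4·96 + 28
96 = 3·28 + 12
28 = 2·12 + 4
12 = 3·4 + 0
gcd = 4 and 4 | 20208, so solutions exist. Divide through by 4: 2626x ≡ 5052 (mod 7521).
Now find 2626⁻¹ mod 7521:
7521 = 2·2626 + 2269
2626 = 1·2269 + 357
2269 = 6·357 + 127
357 = 2·127 + 103
127 = 1·103 + 24
103 = 4·24 + 7
24 = 3·7 + 3
7 = 2·3 + 1
3 = 3·1 + 0
Back-substitute:
1 = 7 − 2·3
1 = −2·24 + 7·7
1 = 7·103 − 30·24
1 = −30·127 + 37·103
1 = 37·357 − 104·127
1 = −104·2269 + 661·357
1 = 661·2626 − 765·2269
1 = −765·7521 + 2191·2626
So 2626⁻¹ ≡ 2191 (mod 7521).
Then x ≡ 2191·5052 ≡ 5541 (mod 7521); the smallest non-negative solution is x = 5541.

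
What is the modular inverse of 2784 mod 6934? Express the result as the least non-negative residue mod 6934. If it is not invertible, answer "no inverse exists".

no inverse exists

Compute gcd(2784, 6934):
6934 = 2·2784 + 1366
2784 = 2·1366 + 52
1366 = 26·52 + 14
52 = 3·14 + 10
14 = 1·10 + 4
10 = 2·4 + 2
4 = 2·2 + 0
The gcd is 2, not 1, hence no inverse exists.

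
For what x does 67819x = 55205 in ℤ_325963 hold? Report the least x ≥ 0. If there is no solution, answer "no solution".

256805

First find gcd(67819, 325963):
325963 = 4*67819 + 54687
67819 = 1*54687 + 13132
54687 = 4*13132 + 2159
13132 = 6*2159 + 178
2159 = 12*178 + 23
178 = 7*23 + 17
23 = 1*17 + 6
17 = 2*6 + 5
6 = 1*5 + 1
5 = 5*1 + 0
gcd = 1, so a unique solution mod 325963 exists.
Back-substitute for the Bézout coefficients:
1 = 6 − 5
1 = −17 + 3·6
1 = 3·23 − 4·17
1 = −4·178 + 31·23
1 = 31·2159 − 376·178
1 = −376·13132 + 2287·2159
1 = 2287·54687 − 9524·13132
1 = −9524·67819 + 11811·54687
1 = 11811·325963 − 56768·67819
So 67819·(-56768) ≡ 1 (mod 325963), giving 67819⁻¹ ≡ 269195.
x ≡ 67819⁻¹·55205 ≡ 269195·55205 ≡ 256805 (mod 325963).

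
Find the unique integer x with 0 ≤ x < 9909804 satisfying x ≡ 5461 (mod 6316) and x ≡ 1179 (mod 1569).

3788745

Write x = 5461 + 6316·k. Then 6316·k ≡ 1179 − 5461 ≡ 425 (mod 1569).
Need 6316⁻¹ mod 1569. Extended Euclid on (1569, 40):
1569 = 39×40 + 9
40 = 4×9 + 4
9 = 2×4 + 1
4 = 4×1 + 0
Back-substitute:
1 = 9 − 2·4
1 = −2·40 + 9·9
1 = 9·1569 − 353·40
6316⁻¹ ≡ 1216 (mod 1569), so k ≡ 1216·425 ≡ 599 (mod 1569).
x = 5461 + 6316·599 = 3788745.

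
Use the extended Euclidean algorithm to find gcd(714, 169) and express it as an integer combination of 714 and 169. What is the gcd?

1

Repeated division:
714 = 4·169 + 38
169 = 4·38 + 17
38 = 2·17 + 4
17 = 4·4 + 1
4 = 4·1 + 0
gcd(714, 169) = 1.
Express as a combination:
1 = 17 − 4·4
1 = −4·38 + 9·17
1 = 9·169 − 40·38
1 = −40·714 + 169·169
So 1 = (-40)·714 + (169)·169.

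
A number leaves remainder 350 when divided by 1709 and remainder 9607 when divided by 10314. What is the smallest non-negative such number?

2237431

Write x = 350 + 1709·k. Then 1709·k ≡ 9607 − 350 ≡ 9257 (mod 10314).
Need 1709⁻¹ mod 10314. Extended Euclid on (10314, 1709):
10314 = 6*1709 + 60
1709 = 28*60 + 29
60 = 2*29 + 2
29 = 14*2 + 1
2 = 2*1 + 0
Back-substitute:
1 = 29 − 14·2
1 = −14·60 + 29·29
1 = 29·1709 − 826·60
1 = −826·10314 + 4985·1709
1709⁻¹ ≡ 4985 (mod 10314), so k ≡ 4985·9257 ≡ 1309 (mod 10314).
x = 350 + 1709·1309 = 2237431.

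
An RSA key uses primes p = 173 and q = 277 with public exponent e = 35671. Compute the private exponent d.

φ(n) = (p−1)(q−1) = 172·276 = 47472.
Need d with 35671·d ≡ 1 (mod 47472). Apply the extended Euclidean algorithm:
47472 = 1×35671 + 11801
35671 = 3×11801 + 268
11801 = 44×268 + 9
268 = 29×9 + 7
9 = 1×7 + 2
7 = 3×2 + 1
2 = 2×1 + 0
Back-substitute:
1 = 7 − 3·2
1 = −3·9 + 4·7
1 = 4·268 − 119·9
1 = −119·11801 + 5240·268
1 = 5240·35671 − 15839·11801
1 = −15839·47472 + 21079·35671
So 35671·21079 ≡ 1 (mod 47472), hence d = 21079.

21079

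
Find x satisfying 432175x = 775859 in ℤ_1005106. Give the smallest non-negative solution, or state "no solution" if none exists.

594765

First find gcd(432175, 1005106):
1005106 = 2*432175 + 140756
432175 = 3*140756 + 9907
140756 = 14*9907 + 2058
9907 = 4*2058 + 1675
2058 = 1*1675 + 383
1675 = 4*383 + 143
383 = 2*143 + 97
143 = 1*97 + 46
97 = 2*46 + 5
46 = 9*5 + 1
5 = 5*1 + 0
gcd = 1, so a unique solution mod 1005106 exists.
Back-substitute for the Bézout coefficients:
1 = 46 − 9·5
1 = −9·97 + 19·46
1 = 19·143 − 28·97
1 = −28·383 + 75·143
1 = 75·1675 − 328·383
1 = −328·2058 + 403·1675
1 = 403·9907 − 1940·2058
1 = −1940·140756 + 27563·9907
1 = 27563·432175 − 84629·140756
1 = −84629·1005106 + 196821·432175
So 432175·(196821) ≡ 1 (mod 1005106), giving 432175⁻¹ ≡ 196821.
x ≡ 432175⁻¹·775859 ≡ 196821·775859 ≡ 594765 (mod 1005106).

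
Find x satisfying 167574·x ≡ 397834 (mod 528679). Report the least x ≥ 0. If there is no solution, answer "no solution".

First find gcd(167574, 528679):
528679 = 3*167574 + 25957
167574 = 6*25957 + 11832
25957 = 2*11832 + 2293
11832 = 5*2293 + 367
2293 = 6*367 + 91
367 = 4*91 + 3
91 = 30*3 + 1
3 = 3*1 + 0
gcd = 1, so a unique solution mod 528679 exists.
Back-substitute for the Bézout coefficients:
1 = 91 − 30·3
1 = −30·367 + 121·91
1 = 121·2293 − 756·367
1 = −756·11832 + 3901·2293
1 = 3901·25957 − 8558·11832
1 = −8558·167574 + 55249·25957
1 = 55249·528679 − 174305·167574
So 167574·(-174305) ≡ 1 (mod 528679), giving 167574⁻¹ ≡ 354374.
x ≡ 167574⁻¹·397834 ≡ 354374·397834 ≡ 254344 (mod 528679).

254344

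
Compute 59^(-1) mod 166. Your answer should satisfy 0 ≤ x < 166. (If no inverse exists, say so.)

Extended Euclidean algorithm:
166 = 2*59 + 48
59 = 1*48 + 11
48 = 4*11 + 4
11 = 2*4 + 3
4 = 1*3 + 1
3 = 3*1 + 0
The gcd is 1. Working backward:
1 = 4 − 3
1 = −11 + 3·4
1 = 3·48 − 13·11
1 = −13·59 + 16·48
1 = 16·166 − 45·59
Hence 59⁻¹ ≡ -45 ≡ 121 (mod 166).

121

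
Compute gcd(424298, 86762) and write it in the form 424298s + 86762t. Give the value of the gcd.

Euclidean algorithm:
424298 = 4*86762 + 77250
86762 = 1*77250 + 9512
77250 = 8*9512 + 1154
9512 = 8*1154 + 280
1154 = 4*280 + 34
280 = 8*34 + 8
34 = 4*8 + 2
8 = 4*2 + 0
gcd(424298, 86762) = 2.
Working backward:
2 = 34 − 4·8
2 = −4·280 + 33·34
2 = 33·1154 − 136·280
2 = −136·9512 + 1121·1154
2 = 1121·77250 − 9104·9512
2 = −9104·86762 + 10225·77250
2 = 10225·424298 − 50004·86762
So 2 = (10225)·424298 + (-50004)·86762.

2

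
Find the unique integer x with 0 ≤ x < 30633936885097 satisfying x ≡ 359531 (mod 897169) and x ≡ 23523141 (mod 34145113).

Write x = 359531 + 897169·k. Then 897169·k ≡ 23523141 − 359531 ≡ 23163610 (mod 34145113).
Need 897169⁻¹ mod 34145113. Extended Euclid on (34145113, 897169):
34145113 = 38×897169 + 52691
897169 = 17×52691 + 1422
52691 = 37×1422 + 77
1422 = 18×77 + 36
77 = 2×36 + 5
36 = 7×5 + 1
5 = 5×1 + 0
Back-substitute:
1 = 36 − 7·5
1 = −7·77 + 15·36
1 = 15·1422 − 277·77
1 = −277·52691 + 10264·1422
1 = 10264·897169 − 174765·52691
1 = −174765·34145113 + 6651334·897169
897169⁻¹ ≡ 6651334 (mod 34145113), so k ≡ 6651334·23163610 ≡ 10779400 (mod 34145113).
x = 359531 + 897169·10779400 = 9670943878131.

9670943878131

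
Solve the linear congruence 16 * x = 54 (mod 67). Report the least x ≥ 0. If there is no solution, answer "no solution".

First find gcd(16, 67):
67 = 4·16 + 3
16 = 5·3 + 1
3 = 3·1 + 0
gcd = 1, so a unique solution mod 67 exists.
Back-substitute for the Bézout coefficients:
1 = 16 − 5·3
1 = −5·67 + 21·16
So 16·(21) ≡ 1 (mod 67), giving 16⁻¹ ≡ 21.
x ≡ 16⁻¹·54 ≡ 21·54 ≡ 62 (mod 67).

62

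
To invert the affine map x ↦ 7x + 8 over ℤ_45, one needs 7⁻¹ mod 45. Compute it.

13

Apply the Euclidean algorithm to 45 and 7:
45 = 6×7 + 3
7 = 2×3 + 1
3 = 3×1 + 0
gcd = 1, so the inverse exists. Back-substitute:
1 = 7 − 2·3
1 = −2·45 + 13·7
So 7·13 ≡ 1 (mod 45).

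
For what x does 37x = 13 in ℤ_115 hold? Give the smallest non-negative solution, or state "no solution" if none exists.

19

First find gcd(37, 115):
115 = 3*37 + 4
37 = 9*4 + 1
4 = 4*1 + 0
gcd = 1, so a unique solution mod 115 exists.
Back-substitute for the Bézout coefficients:
1 = 37 − 9·4
1 = −9·115 + 28·37
So 37·(28) ≡ 1 (mod 115), giving 37⁻¹ ≡ 28.
x ≡ 37⁻¹·13 ≡ 28·13 ≡ 19 (mod 115).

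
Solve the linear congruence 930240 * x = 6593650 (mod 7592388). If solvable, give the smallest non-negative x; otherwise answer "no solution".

gcd(930240, 7592388):
7592388 = 8×930240 + 150468
930240 = 6×150468 + 27432
150468 = 5×27432 + 13308
27432 = 2×13308 + 816
13308 = 16×816 + 252
816 = 3×252 + 60
252 = 4×60 + 12
60 = 5×12 + 0
gcd = 12, but 12 ∤ 6593650, so the congruence has no solution.

no solution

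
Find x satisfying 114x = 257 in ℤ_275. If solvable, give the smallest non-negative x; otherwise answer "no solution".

188

First find gcd(114, 275):
275 = 2·114 + 47
114 = 2·47 + 20
47 = 2·20 + 7
20 = 2·7 + 6
7 = 1·6 + 1
6 = 6·1 + 0
gcd = 1, so a unique solution mod 275 exists.
Back-substitute for the Bézout coefficients:
1 = 7 − 6
1 = −20 + 3·7
1 = 3·47 − 7·20
1 = −7·114 + 17·47
1 = 17·275 − 41·114
So 114·(-41) ≡ 1 (mod 275), giving 114⁻¹ ≡ 234.
x ≡ 114⁻¹·257 ≡ 234·257 ≡ 188 (mod 275).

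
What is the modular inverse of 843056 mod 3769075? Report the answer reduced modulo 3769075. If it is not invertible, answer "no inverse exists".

Apply the Euclidean algorithm to 3769075 and 843056:
3769075 = 4×843056 + 396851
843056 = 2×396851 + 49354
396851 = 8×49354 + 2019
49354 = 24×2019 + 898
2019 = 2×898 + 223
898 = 4×223 + 6
223 = 37×6 + 1
6 = 6×1 + 0
The gcd is 1. Working backward:
1 = 223 − 37·6
1 = −37·898 + 149·223
1 = 149·2019 − 335·898
1 = −335·49354 + 8189·2019
1 = 8189·396851 − 65847·49354
1 = −65847·843056 + 139883·396851
1 = 139883·3769075 − 625379·843056
Hence 843056⁻¹ ≡ -625379 ≡ 3143696 (mod 3769075).

3143696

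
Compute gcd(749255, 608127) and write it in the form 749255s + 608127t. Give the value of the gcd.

13

Euclidean algorithm:
749255 = 1×608127 + 141128
608127 = 4×141128 + 43615
141128 = 3×43615 + 10283
43615 = 4×10283 + 2483
10283 = 4×2483 + 351
2483 = 7×351 + 26
351 = 13×26 + 13
26 = 2×13 + 0
gcd(749255, 608127) = 13.
Back-substituting:
13 = 351 − 13·26
13 = −13·2483 + 92·351
13 = 92·10283 − 381·2483
13 = −381·43615 + 1616·10283
13 = 1616·141128 − 5229·43615
13 = −5229·608127 + 22532·141128
13 = 22532·749255 − 27761·608127
So 13 = (22532)·749255 + (-27761)·608127.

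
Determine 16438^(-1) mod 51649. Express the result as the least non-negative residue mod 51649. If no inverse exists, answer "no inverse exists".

Apply the Euclidean algorithm to 51649 and 16438:
51649 = 3×16438 + 2335
16438 = 7×2335 + 93
2335 = 25×93 + 10
93 = 9×10 + 3
10 = 3×3 + 1
3 = 3×1 + 0
The gcd is 1. Working backward:
1 = 10 − 3·3
1 = −3·93 + 28·10
1 = 28·2335 − 703·93
1 = −703·16438 + 4949·2335
1 = 4949·51649 − 15550·16438
Hence 16438⁻¹ ≡ -15550 ≡ 36099 (mod 51649).

36099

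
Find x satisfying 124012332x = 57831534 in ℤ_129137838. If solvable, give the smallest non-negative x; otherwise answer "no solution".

First find gcd(124012332, 129137838):
129137838 = 1×124012332 + 5125506
124012332 = 24×5125506 + 1000188
5125506 = 5×1000188 + 124566
1000188 = 8×124566 + 3660
124566 = 34×3660 + 126
3660 = 29×126 + 6
126 = 21×6 + 0
gcd = 6 and 6 | 57831534, so solutions exist. Divide through by 6: 20668722x ≡ 9638589 (mod 21522973).
Now find 20668722⁻¹ mod 21522973:
21522973 = 1·20668722 + 854251
20668722 = 24·854251 + 166698
854251 = 5·166698 + 20761
166698 = 8·20761 + 610
20761 = 34·610 + 21
610 = 29·21 + 1
21 = 21·1 + 0
Back-substitute:
1 = 610 − 29·21
1 = −29·20761 + 987·610
1 = 987·166698 − 7925·20761
1 = −7925·854251 + 40612·166698
1 = 40612·20668722 − 982613·854251
1 = −982613·21522973 + 1023225·20668722
So 20668722⁻¹ ≡ 1023225 (mod 21522973).
Then x ≡ 1023225·9638589 ≡ 16357681 (mod 21522973); the smallest non-negative solution is x = 16357681.

16357681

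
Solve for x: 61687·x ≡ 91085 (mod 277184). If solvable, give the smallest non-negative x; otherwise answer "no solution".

18011

First find gcd(61687, 277184):
277184 = 4×61687 + 30436
61687 = 2×30436 + 815
30436 = 37×815 + 281
815 = 2×281 + 253
281 = 1×253 + 28
253 = 9×28 + 1
28 = 28×1 + 0
gcd = 1, so a unique solution mod 277184 exists.
Back-substitute for the Bézout coefficients:
1 = 253 − 9·28
1 = −9·281 + 10·253
1 = 10·815 − 29·281
1 = −29·30436 + 1083·815
1 = 1083·61687 − 2195·30436
1 = −2195·277184 + 9863·61687
So 61687·(9863) ≡ 1 (mod 277184), giving 61687⁻¹ ≡ 9863.
x ≡ 61687⁻¹·91085 ≡ 9863·91085 ≡ 18011 (mod 277184).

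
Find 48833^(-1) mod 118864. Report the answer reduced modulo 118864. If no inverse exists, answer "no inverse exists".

Apply the Euclidean algorithm to 118864 and 48833:
118864 = 2×48833 + 21198
48833 = 2×21198 + 6437
21198 = 3×6437 + 1887
6437 = 3×1887 + 776
1887 = 2×776 + 335
776 = 2×335 + 106
335 = 3×106 + 17
106 = 6×17 + 4
17 = 4×4 + 1
4 = 4×1 + 0
The gcd is 1. Working backward:
1 = 17 − 4·4
1 = −4·106 + 25·17
1 = 25·335 − 79·106
1 = −79·776 + 183·335
1 = 183·1887 − 445·776
1 = −445·6437 + 1518·1887
1 = 1518·21198 − 4999·6437
1 = −4999·48833 + 11516·21198
1 = 11516·118864 − 28031·48833
Hence 48833⁻¹ ≡ -28031 ≡ 90833 (mod 118864).

90833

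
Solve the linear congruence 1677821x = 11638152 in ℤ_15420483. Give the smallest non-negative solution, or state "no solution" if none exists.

First find gcd(1677821, 15420483):
15420483 = 9×1677821 + 320094
1677821 = 5×320094 + 77351
320094 = 4×77351 + 10690
77351 = 7×10690 + 2521
10690 = 4×2521 + 606
2521 = 4×606 + 97
606 = 6×97 + 24
97 = 4×24 + 1
24 = 24×1 + 0
gcd = 1, so a unique solution mod 15420483 exists.
Back-substitute for the Bézout coefficients:
1 = 97 − 4·24
1 = −4·606 + 25·97
1 = 25·2521 − 104·606
1 = −104·10690 + 441·2521
1 = 441·77351 − 3191·10690
1 = −3191·320094 + 13205·77351
1 = 13205·1677821 − 69216·320094
1 = −69216·15420483 + 636149·1677821
So 1677821·(636149) ≡ 1 (mod 15420483), giving 1677821⁻¹ ≡ 636149.
x ≡ 1677821⁻¹·11638152 ≡ 636149·11638152 ≡ 8981586 (mod 15420483).

8981586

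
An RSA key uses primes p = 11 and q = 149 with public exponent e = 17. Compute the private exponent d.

φ(n) = (p−1)(q−1) = 10·148 = 1480.
Need d with 17·d ≡ 1 (mod 1480). Apply the extended Euclidean algorithm:
1480 = 87*17 + 1
17 = 17*1 + 0
Back-substitute:
1 = 1480 − 87·17
So 17·(-87) ≡ 1 (mod 1480), hence d ≡ -87 ≡ 1393 (mod 1480).

1393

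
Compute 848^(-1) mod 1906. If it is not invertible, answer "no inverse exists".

Euclidean algorithm on 1906, 848:
1906 = 2×848 + 210
848 = 4×210 + 8
210 = 26×8 + 2
8 = 4×2 + 0
gcd(848, 1906) = 2 ≠ 1, so 848 has no multiplicative inverse modulo 1906.

no inverse exists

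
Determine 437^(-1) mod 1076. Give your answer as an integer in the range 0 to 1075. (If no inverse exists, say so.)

Run Euclid on (1076, 437):
1076 = 2·437 + 202
437 = 2·202 + 33
202 = 6·33 + 4
33 = 8·4 + 1
4 = 4·1 + 0
The gcd is 1. Working backward:
1 = 33 − 8·4
1 = −8·202 + 49·33
1 = 49·437 − 106·202
1 = −106·1076 + 261·437
So 437·261 ≡ 1 (mod 1076).

261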